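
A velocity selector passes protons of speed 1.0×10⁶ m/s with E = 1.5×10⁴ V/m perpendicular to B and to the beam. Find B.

B = 0.015 T

Balance of forces in the selector: qE = qvB ⇒ B = E/v.
B = 1.5×10⁴/1.0×10⁶ = 0.015 T.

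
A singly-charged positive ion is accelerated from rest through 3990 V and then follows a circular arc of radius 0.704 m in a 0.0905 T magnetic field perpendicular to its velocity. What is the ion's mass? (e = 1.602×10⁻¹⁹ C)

Combine |q|V = ½mv² and r = mv/(|q|B): eliminate v to get m = qB²r²/(2V).
m = (1.602×10⁻¹⁹)(0.0905)²(0.704)²/(2·3990) ≈ 8.15×10⁻²⁶ kg.

m ≈ 8.15×10⁻²⁶ kg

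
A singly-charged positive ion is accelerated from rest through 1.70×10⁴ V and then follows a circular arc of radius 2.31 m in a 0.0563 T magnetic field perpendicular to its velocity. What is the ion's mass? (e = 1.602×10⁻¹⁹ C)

Combine |q|V = ½mv² and r = mv/(|q|B): eliminate v to get m = qB²r²/(2V).
m = (1.602×10⁻¹⁹)(0.0563)²(2.31)²/(2·1.70×10⁴) ≈ 7.97×10⁻²⁶ kg.

m ≈ 7.97×10⁻²⁶ kg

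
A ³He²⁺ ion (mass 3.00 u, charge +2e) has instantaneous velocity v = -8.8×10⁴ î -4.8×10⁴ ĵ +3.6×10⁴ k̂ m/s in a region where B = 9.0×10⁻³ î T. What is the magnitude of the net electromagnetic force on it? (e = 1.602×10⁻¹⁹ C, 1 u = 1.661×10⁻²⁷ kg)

v×B = (0, 324, 432) N/C.
F = q v×B = (3.204×10⁻¹⁹ C)·(0, 324, 432) = (0, 1.04×10⁻¹⁶, 1.38×10⁻¹⁶) N.
|F| = 1.73×10⁻¹⁶ N.

|F| ≈ 1.73×10⁻¹⁶ N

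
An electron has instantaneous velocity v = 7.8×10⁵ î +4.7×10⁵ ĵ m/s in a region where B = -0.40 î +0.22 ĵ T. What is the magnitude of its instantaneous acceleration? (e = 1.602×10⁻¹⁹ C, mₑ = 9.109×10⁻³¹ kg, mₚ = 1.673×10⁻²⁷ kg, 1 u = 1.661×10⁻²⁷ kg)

v×B = (0, 0, 3.60×10⁵) N/C.
F = q v×B = (−1.602×10⁻¹⁹ C)·(0, 0, 3.60×10⁵) = (0, 0, -5.76×10⁻¹⁴) N.
|a| = |F|/m = 5.761×10⁻¹⁴/9.109×10⁻³¹ ≈ 6.32×10¹⁶ m/s².

|a| ≈ 6.32×10¹⁶ m/s²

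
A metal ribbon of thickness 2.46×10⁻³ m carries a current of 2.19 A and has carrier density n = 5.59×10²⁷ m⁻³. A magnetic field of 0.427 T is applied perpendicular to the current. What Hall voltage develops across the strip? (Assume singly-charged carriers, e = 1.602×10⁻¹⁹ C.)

V_H ≈ 4.24×10⁻⁷ V

V_H = IB/(n e t).
V_H = (2.19)(0.427)/((5.59×10²⁷)(1.602×10⁻¹⁹)(2.46×10⁻³)) ≈ 4.24×10⁻⁷ V.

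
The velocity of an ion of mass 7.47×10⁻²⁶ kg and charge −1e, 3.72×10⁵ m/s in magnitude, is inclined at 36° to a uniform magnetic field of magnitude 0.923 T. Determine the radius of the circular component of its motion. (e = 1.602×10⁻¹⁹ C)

r ≈ 0.110 m

v⊥ = v sinθ = 3.72×10⁵·sin36° ≈ 2.187×10⁵ m/s.
r = m v⊥/(|q|B) = (7.47×10⁻²⁶)(2.187×10⁵)/((1.602×10⁻¹⁹)(0.923)) ≈ 0.110 m.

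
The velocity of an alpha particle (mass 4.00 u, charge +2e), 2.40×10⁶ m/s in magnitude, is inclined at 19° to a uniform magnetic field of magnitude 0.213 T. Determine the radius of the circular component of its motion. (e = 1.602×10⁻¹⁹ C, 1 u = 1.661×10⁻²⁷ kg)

v⊥ = v sinθ = 2.40×10⁶·sin19° ≈ 7.814×10⁵ m/s.
r = m v⊥/(|q|B) = (6.644×10⁻²⁷)(7.814×10⁵)/((3.204×10⁻¹⁹)(0.213)) ≈ 0.0761 m.

r ≈ 0.0761 m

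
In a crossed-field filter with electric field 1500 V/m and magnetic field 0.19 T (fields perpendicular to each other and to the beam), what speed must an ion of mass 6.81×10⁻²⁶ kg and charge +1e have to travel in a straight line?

v = 7900 m/s

Zero net Lorentz force requires |qE| = |q v×B|, i.e. E = vB.
v = E/B = 1500/0.19 = 7900 m/s.
The result is independent of the particle's charge and mass.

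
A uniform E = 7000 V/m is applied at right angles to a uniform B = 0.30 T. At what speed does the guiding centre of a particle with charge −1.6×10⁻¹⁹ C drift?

In crossed fields the guiding centre drifts at v_d = |E×B|/B² = E/B, independent of charge and mass.
v_d = 7000/0.30 = 2.3×10⁴ m/s.

v_d ≈ 2.3×10⁴ m/s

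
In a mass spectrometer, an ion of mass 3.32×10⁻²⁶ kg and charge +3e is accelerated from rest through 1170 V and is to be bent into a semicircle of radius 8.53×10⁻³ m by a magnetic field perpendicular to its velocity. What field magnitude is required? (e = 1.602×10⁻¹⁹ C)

B ≈ 1.49 T

v = √(2|q|V/m) = √(2·4.806×10⁻¹⁹·1170/3.32×10⁻²⁶) ≈ 1.840×10⁵ m/s.
B = mv/(|q|r) = (3.32×10⁻²⁶)(1.840×10⁵)/((4.806×10⁻¹⁹)(8.53×10⁻³)) ≈ 1.49 T.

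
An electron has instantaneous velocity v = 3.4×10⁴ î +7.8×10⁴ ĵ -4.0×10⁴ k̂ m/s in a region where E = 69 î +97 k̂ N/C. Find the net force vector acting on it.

Only an electric field acts, so F = qE = (−1.602×10⁻¹⁹ C)·(69.0, 0, 97.0) = (-1.11×10⁻¹⁷, 0, -1.55×10⁻¹⁷) N.

F ≈ (-1.11×10⁻¹⁷, 0, -1.55×10⁻¹⁷) N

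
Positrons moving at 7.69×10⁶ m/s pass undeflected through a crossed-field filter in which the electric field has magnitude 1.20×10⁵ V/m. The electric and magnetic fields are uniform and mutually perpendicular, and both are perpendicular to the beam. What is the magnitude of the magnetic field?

Balance of forces in the selector: qE = qvB ⇒ B = E/v.
B = 1.20×10⁵/7.69×10⁶ = 0.0156 T.

B = 0.0156 T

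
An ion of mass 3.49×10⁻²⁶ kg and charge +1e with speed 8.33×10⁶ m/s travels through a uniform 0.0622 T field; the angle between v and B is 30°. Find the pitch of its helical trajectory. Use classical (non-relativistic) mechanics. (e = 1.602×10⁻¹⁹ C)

p ≈ 159 m

v∥ = v cosθ = 8.33×10⁶·cos30° ≈ 7.214×10⁶ m/s.
T = 2πm/(|q|B) = 2π(3.49×10⁻²⁶)/((1.602×10⁻¹⁹)(0.0622)) ≈ 2.201×10⁻⁵ s.
pitch = v∥ T = (7.214×10⁶)(2.201×10⁻⁵) ≈ 159 m.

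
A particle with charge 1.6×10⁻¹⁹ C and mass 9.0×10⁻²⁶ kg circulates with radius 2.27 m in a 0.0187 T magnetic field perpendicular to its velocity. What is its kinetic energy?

KE ≈ 1600 eV

v = |q|Br/m, then KE = ½mv² = (qBr)²/(2m).
v = (1.6×10⁻¹⁹)(0.0187)(2.27)/9.0×10⁻²⁶ ≈ 7.546×10⁴ m/s.
KE = ½(9.0×10⁻²⁶)(7.546×10⁴)² ≈ 2.56×10⁻¹⁶ J = 1600 eV.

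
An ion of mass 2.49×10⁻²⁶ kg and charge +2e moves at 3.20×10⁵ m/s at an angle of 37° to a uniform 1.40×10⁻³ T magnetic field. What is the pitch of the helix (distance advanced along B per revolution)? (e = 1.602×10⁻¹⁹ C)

p ≈ 89.1 m

v∥ = v cosθ = 3.20×10⁵·cos37° ≈ 2.556×10⁵ m/s.
T = 2πm/(|q|B) = 2π(2.49×10⁻²⁶)/((3.204×10⁻¹⁹)(1.40×10⁻³)) ≈ 3.488×10⁻⁴ s.
pitch = v∥ T = (2.556×10⁵)(3.488×10⁻⁴) ≈ 89.1 m.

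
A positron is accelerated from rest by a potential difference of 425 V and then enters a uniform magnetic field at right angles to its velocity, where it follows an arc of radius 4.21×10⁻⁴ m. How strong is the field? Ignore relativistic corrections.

B ≈ 0.165 T

v = √(2|q|V/m) = √(2·1.602×10⁻¹⁹·425/9.109×10⁻³¹) ≈ 1.223×10⁷ m/s.
B = mv/(|q|r) = (9.109×10⁻³¹)(1.223×10⁷)/((1.602×10⁻¹⁹)(4.21×10⁻⁴)) ≈ 0.165 T.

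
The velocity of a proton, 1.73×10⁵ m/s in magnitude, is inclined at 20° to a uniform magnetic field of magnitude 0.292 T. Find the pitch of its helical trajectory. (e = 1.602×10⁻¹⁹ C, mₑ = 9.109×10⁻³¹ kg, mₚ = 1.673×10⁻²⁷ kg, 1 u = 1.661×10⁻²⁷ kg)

p ≈ 0.0365 m

v∥ = v cosθ = 1.73×10⁵·cos20° ≈ 1.626×10⁵ m/s.
T = 2πm/(|q|B) = 2π(1.673×10⁻²⁷)/((1.602×10⁻¹⁹)(0.292)) ≈ 2.247×10⁻⁷ s.
pitch = v∥ T = (1.626×10⁵)(2.247×10⁻⁷) ≈ 0.0365 m.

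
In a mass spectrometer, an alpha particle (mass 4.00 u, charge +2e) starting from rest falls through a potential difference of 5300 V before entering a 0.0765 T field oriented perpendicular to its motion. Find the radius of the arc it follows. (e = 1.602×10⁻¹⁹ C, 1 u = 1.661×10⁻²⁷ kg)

Acceleration: |q|V = ½mv² ⇒ v = √(2|q|V/m) = √(2·3.204×10⁻¹⁹·5300/6.644×10⁻²⁷) ≈ 7.150×10⁵ m/s.
In the field: r = mv/(|q|B) = (6.644×10⁻²⁷)(7.150×10⁵)/((3.204×10⁻¹⁹)(0.0765)) ≈ 0.194 m.

r ≈ 0.194 m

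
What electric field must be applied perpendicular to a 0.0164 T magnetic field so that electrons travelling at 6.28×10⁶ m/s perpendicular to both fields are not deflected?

E = 1.03×10⁵ V/m

For straight-line motion qE = qvB, so E = vB.
E = 6.28×10⁶ × 0.0164 = 1.03×10⁵ V/m.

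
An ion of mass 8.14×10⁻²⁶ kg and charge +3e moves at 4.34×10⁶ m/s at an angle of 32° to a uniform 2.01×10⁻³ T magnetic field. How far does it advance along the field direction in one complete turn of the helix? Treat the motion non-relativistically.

p ≈ 1950 m

v∥ = v cosθ = 4.34×10⁶·cos32° ≈ 3.681×10⁶ m/s.
T = 2πm/(|q|B) = 2π(8.14×10⁻²⁶)/((4.806×10⁻¹⁹)(2.01×10⁻³)) ≈ 5.294×10⁻⁴ s.
pitch = v∥ T = (3.681×10⁶)(5.294×10⁻⁴) ≈ 1950 m.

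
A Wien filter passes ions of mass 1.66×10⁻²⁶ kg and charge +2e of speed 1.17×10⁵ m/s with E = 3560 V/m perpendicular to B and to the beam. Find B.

B = 0.0304 T

Balance of forces in the selector: qE = qvB ⇒ B = E/v.
B = 3560/1.17×10⁵ = 0.0304 T.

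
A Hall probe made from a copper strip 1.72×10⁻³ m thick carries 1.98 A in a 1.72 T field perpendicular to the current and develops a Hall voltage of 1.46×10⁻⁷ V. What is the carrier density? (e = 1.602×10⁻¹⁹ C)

n ≈ 8.47×10²⁸ m⁻³

From V_H = IB/(n e t), n = IB/(V_H e t).
n = (1.98)(1.72)/((1.46×10⁻⁷)(1.602×10⁻¹⁹)(1.72×10⁻³)) ≈ 8.47×10²⁸ m⁻³.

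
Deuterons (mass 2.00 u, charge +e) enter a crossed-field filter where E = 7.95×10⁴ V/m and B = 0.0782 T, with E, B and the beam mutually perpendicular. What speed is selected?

v = 1.02×10⁶ m/s

For undeflected motion the electric and magnetic forces balance: qE = qvB.
v = E/B = 7.95×10⁴/0.0782 = 1.02×10⁶ m/s.
The result is independent of the particle's charge and mass.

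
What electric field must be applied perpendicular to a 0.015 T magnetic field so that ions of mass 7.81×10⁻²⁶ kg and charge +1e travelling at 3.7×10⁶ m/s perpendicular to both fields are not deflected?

E = 5.6×10⁴ V/m

For straight-line motion qE = qvB, so E = vB.
E = 3.7×10⁶ × 0.015 = 5.6×10⁴ V/m.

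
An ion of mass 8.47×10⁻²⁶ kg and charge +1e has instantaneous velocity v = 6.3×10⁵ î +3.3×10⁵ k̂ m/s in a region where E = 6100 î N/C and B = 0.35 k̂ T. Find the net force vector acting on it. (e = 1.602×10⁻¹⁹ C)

v×B = (0, -2.20×10⁵, 0) N/C.
E + v×B = (6100, -2.20×10⁵, 0) N/C.
F = q(E + v×B) = (1.602×10⁻¹⁹ C)·(6100, -2.20×10⁵, 0) = (9.77×10⁻¹⁶, -3.53×10⁻¹⁴, 0) N.

F ≈ (9.77×10⁻¹⁶, -3.53×10⁻¹⁴, 0) N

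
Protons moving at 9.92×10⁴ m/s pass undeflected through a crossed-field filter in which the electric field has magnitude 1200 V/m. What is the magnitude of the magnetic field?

Balance of forces in the selector: qE = qvB ⇒ B = E/v.
B = 1200/9.92×10⁴ = 0.0121 T.

B = 0.0121 T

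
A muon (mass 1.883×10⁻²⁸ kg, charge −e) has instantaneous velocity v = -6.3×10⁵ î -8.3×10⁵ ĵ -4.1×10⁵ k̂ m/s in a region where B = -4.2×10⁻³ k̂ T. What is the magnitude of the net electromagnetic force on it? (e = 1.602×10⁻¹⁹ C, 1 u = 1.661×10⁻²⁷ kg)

v×B = (3490, -2650, 0) N/C.
F = q v×B = (−1.602×10⁻¹⁹ C)·(3490, -2650, 0) = (-5.58×10⁻¹⁶, 4.24×10⁻¹⁶, 0) N.
|F| = 7.01×10⁻¹⁶ N.

|F| ≈ 7.01×10⁻¹⁶ N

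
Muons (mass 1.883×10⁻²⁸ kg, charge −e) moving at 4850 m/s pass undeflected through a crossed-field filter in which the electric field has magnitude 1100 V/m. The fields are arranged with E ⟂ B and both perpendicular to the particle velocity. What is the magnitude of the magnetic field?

B = 0.227 T

Balance of forces in the selector: qE = qvB ⇒ B = E/v.
B = 1100/4850 = 0.227 T.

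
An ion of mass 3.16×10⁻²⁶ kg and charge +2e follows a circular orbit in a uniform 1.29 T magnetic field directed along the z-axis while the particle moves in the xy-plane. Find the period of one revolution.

The cyclotron period depends only on m, q, B: T = 2πm/(|q|B).
T = 2π(3.16×10⁻²⁶)/((3.204×10⁻¹⁹)(1.29)) ≈ 4.80×10⁻⁷ s.

T ≈ 4.80×10⁻⁷ s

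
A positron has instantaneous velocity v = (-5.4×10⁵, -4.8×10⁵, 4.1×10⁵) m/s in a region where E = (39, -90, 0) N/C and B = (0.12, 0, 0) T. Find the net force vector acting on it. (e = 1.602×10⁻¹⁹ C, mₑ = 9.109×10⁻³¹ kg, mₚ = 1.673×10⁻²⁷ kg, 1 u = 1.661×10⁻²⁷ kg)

F ≈ (6.25×10⁻¹⁸, 7.87×10⁻¹⁵, 9.23×10⁻¹⁵) N

v×B = (0, 4.92×10⁴, 5.76×10⁴) N/C.
E + v×B = (39.0, 4.91×10⁴, 5.76×10⁴) N/C.
F = q(E + v×B) = (1.602×10⁻¹⁹ C)·(39.0, 4.91×10⁴, 5.76×10⁴) = (6.25×10⁻¹⁸, 7.87×10⁻¹⁵, 9.23×10⁻¹⁵) N.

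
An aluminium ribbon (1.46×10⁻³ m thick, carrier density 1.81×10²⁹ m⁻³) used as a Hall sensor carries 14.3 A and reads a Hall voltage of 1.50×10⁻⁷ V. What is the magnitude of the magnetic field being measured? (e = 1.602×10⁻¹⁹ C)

From V_H = IB/(n e t), B = V_H n e t / I.
B = (1.50×10⁻⁷)(1.81×10²⁹)(1.602×10⁻¹⁹)(1.46×10⁻³)/14.3 ≈ 0.444 T.

B ≈ 0.444 T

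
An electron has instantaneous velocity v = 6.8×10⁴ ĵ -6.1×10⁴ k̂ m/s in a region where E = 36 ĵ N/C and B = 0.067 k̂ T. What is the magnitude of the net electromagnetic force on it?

v×B = (4560, 0, 0) N/C.
E + v×B = (4560, 36.0, 0) N/C.
F = q(E + v×B) = (−1.602×10⁻¹⁹ C)·(4560, 36.0, 0) = (-7.30×10⁻¹⁶, -5.77×10⁻¹⁸, 0) N.
|F| = 7.30×10⁻¹⁶ N.

|F| ≈ 7.30×10⁻¹⁶ N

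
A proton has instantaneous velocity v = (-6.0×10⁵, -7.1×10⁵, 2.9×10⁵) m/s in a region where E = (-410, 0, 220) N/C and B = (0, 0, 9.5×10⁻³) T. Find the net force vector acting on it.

F ≈ (-1.15×10⁻¹⁵, 9.13×10⁻¹⁶, 3.52×10⁻¹⁷) N

v×B = (-6740, 5700, 0) N/C.
E + v×B = (-7160, 5700, 220) N/C.
F = q(E + v×B) = (1.602×10⁻¹⁹ C)·(-7160, 5700, 220) = (-1.15×10⁻¹⁵, 9.13×10⁻¹⁶, 3.52×10⁻¹⁷) N.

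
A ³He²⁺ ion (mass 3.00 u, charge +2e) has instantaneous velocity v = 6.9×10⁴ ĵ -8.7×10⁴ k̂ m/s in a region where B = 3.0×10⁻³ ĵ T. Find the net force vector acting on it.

v×B = (261, 0, 0) N/C.
F = q v×B = (3.204×10⁻¹⁹ C)·(261, 0, 0) = (8.36×10⁻¹⁷, 0, 0) N.

F ≈ (8.36×10⁻¹⁷, 0, 0) N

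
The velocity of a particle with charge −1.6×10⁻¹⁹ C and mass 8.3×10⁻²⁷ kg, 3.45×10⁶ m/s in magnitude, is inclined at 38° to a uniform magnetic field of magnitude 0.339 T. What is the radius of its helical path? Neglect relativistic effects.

v⊥ = v sinθ = 3.45×10⁶·sin38° ≈ 2.124×10⁶ m/s.
r = m v⊥/(|q|B) = (8.3×10⁻²⁷)(2.124×10⁶)/((1.6×10⁻¹⁹)(0.339)) ≈ 0.325 m.

r ≈ 0.325 m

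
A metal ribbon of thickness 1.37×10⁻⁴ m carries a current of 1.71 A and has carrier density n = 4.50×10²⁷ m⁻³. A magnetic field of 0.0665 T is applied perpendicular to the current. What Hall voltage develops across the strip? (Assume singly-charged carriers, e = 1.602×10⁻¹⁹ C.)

V_H ≈ 1.15×10⁻⁶ V

V_H = IB/(n e t).
V_H = (1.71)(0.0665)/((4.50×10²⁷)(1.602×10⁻¹⁹)(1.37×10⁻⁴)) ≈ 1.15×10⁻⁶ V.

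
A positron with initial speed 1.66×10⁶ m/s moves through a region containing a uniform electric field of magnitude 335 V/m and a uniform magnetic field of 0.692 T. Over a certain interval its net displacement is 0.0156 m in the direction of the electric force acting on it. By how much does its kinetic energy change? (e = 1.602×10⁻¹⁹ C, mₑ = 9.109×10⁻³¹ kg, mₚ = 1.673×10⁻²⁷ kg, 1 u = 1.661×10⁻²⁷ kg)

ΔKE ≈ 8.37×10⁻¹⁹ J

The magnetic force is always ⟂ v and does no work; only the electric force changes KE.
ΔKE = F_E · d = |q|E d = (1.602×10⁻¹⁹)(335)(0.0156) ≈ 8.37×10⁻¹⁹ J.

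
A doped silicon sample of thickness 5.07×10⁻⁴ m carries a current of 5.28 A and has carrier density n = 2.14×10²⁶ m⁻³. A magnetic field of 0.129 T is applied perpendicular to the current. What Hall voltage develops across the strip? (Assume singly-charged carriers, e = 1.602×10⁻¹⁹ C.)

V_H = IB/(n e t).
V_H = (5.28)(0.129)/((2.14×10²⁶)(1.602×10⁻¹⁹)(5.07×10⁻⁴)) ≈ 3.92×10⁻⁵ V.

V_H ≈ 3.92×10⁻⁵ V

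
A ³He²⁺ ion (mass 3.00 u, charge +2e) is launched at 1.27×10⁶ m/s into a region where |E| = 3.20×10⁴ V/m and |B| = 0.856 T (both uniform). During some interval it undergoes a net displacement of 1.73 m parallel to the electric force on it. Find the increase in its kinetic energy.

The magnetic force is always ⟂ v and does no work; only the electric force changes KE.
ΔKE = F_E · d = |q|E d = (3.204×10⁻¹⁹)(3.20×10⁴)(1.73) ≈ 1.77×10⁻¹⁴ J.

ΔKE ≈ 1.77×10⁻¹⁴ J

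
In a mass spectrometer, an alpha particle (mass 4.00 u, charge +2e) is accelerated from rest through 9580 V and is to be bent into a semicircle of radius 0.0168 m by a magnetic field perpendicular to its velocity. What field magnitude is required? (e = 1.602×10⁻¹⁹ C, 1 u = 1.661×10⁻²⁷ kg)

B ≈ 1.19 T

v = √(2|q|V/m) = √(2·3.204×10⁻¹⁹·9580/6.644×10⁻²⁷) ≈ 9.612×10⁵ m/s.
B = mv/(|q|r) = (6.644×10⁻²⁷)(9.612×10⁵)/((3.204×10⁻¹⁹)(0.0168)) ≈ 1.19 T.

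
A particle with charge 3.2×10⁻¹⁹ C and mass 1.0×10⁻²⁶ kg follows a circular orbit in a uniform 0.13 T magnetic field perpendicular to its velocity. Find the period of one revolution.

The cyclotron period depends only on m, q, B: T = 2πm/(|q|B).
T = 2π(1.0×10⁻²⁶)/((3.2×10⁻¹⁹)(0.13)) ≈ 1.5×10⁻⁶ s.

T ≈ 1.5×10⁻⁶ s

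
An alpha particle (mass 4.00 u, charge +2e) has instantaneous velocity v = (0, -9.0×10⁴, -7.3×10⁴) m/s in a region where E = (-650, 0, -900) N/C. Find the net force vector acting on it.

Only an electric field acts, so F = qE = (3.204×10⁻¹⁹ C)·(-650, 0, -900) = (-2.08×10⁻¹⁶, 0, -2.88×10⁻¹⁶) N.

F ≈ (-2.08×10⁻¹⁶, 0, -2.88×10⁻¹⁶) N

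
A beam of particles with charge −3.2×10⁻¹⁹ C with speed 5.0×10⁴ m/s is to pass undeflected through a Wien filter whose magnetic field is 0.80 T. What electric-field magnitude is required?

For straight-line motion qE = qvB, so E = vB.
E = 5.0×10⁴ × 0.80 = 4.0×10⁴ V/m.

E = 4.0×10⁴ V/m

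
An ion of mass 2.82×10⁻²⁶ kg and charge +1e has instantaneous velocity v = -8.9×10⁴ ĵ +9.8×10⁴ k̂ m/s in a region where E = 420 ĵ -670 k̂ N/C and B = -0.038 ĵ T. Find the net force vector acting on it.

v×B = (3720, 0, 0) N/C.
E + v×B = (3720, 420, -670) N/C.
F = q(E + v×B) = (1.602×10⁻¹⁹ C)·(3720, 420, -670) = (5.97×10⁻¹⁶, 6.73×10⁻¹⁷, -1.07×10⁻¹⁶) N.

F ≈ (5.97×10⁻¹⁶, 6.73×10⁻¹⁷, -1.07×10⁻¹⁶) N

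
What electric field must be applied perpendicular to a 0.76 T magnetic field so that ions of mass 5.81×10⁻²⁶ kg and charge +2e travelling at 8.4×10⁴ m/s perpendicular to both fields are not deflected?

E = 6.4×10⁴ V/m

For straight-line motion qE = qvB, so E = vB.
E = 8.4×10⁴ × 0.76 = 6.4×10⁴ V/m.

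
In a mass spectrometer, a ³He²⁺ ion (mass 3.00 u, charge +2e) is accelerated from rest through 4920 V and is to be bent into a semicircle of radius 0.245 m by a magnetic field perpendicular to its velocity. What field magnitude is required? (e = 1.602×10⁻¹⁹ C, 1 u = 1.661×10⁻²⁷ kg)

v = √(2|q|V/m) = √(2·3.204×10⁻¹⁹·4920/4.983×10⁻²⁷) ≈ 7.954×10⁵ m/s.
B = mv/(|q|r) = (4.983×10⁻²⁷)(7.954×10⁵)/((3.204×10⁻¹⁹)(0.245)) ≈ 0.0505 T.

B ≈ 0.0505 T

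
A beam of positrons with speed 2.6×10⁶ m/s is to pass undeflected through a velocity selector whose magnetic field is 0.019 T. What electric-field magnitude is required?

For straight-line motion qE = qvB, so E = vB.
E = 2.6×10⁶ × 0.019 = 4.9×10⁴ V/m.

E = 4.9×10⁴ V/m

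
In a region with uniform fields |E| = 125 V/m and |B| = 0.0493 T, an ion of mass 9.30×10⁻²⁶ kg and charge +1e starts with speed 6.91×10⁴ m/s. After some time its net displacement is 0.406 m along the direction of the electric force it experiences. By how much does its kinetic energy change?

The magnetic force is always ⟂ v and does no work; only the electric force changes KE.
ΔKE = F_E · d = |q|E d = (1.602×10⁻¹⁹)(125)(0.406) ≈ 8.13×10⁻¹⁸ J.

ΔKE ≈ 8.13×10⁻¹⁸ J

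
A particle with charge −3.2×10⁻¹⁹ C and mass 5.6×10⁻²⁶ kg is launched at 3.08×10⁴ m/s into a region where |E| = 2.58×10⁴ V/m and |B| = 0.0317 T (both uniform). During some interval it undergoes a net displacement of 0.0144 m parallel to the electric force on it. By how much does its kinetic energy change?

The magnetic force is always ⟂ v and does no work; only the electric force changes KE.
ΔKE = F_E · d = |q|E d = (3.2×10⁻¹⁹)(2.58×10⁴)(0.0144) ≈ 1.19×10⁻¹⁶ J.

ΔKE ≈ 1.19×10⁻¹⁶ J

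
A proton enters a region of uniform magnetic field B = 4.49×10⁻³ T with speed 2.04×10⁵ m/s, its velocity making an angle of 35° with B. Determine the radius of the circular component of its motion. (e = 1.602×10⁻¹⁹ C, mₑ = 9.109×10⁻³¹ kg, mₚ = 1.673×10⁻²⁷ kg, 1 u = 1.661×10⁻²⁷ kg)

v⊥ = v sinθ = 2.04×10⁵·sin35° ≈ 1.170×10⁵ m/s.
r = m v⊥/(|q|B) = (1.673×10⁻²⁷)(1.170×10⁵)/((1.602×10⁻¹⁹)(4.49×10⁻³)) ≈ 0.272 m.

r ≈ 0.272 m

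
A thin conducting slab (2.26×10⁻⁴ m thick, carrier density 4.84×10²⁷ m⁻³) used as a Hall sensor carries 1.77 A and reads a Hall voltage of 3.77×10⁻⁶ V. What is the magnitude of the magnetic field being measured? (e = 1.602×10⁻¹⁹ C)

B ≈ 0.373 T

From V_H = IB/(n e t), B = V_H n e t / I.
B = (3.77×10⁻⁶)(4.84×10²⁷)(1.602×10⁻¹⁹)(2.26×10⁻⁴)/1.77 ≈ 0.373 T.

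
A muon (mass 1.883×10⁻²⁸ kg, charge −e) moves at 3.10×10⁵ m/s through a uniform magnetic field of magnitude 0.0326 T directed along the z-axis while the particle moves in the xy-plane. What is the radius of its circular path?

r ≈ 0.0112 m

The magnetic force provides the centripetal force: |q|vB = mv²/r.
r = mv/(|q|B) = (1.883×10⁻²⁸)(3.10×10⁵)/((1.602×10⁻¹⁹)(0.0326)) ≈ 0.0112 m.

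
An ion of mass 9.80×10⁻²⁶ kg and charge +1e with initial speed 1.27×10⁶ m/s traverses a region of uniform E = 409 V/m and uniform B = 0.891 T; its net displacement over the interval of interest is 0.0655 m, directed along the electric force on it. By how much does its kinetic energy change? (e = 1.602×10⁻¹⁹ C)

ΔKE ≈ 4.29×10⁻¹⁸ J

The magnetic force is always ⟂ v and does no work; only the electric force changes KE.
ΔKE = F_E · d = |q|E d = (1.602×10⁻¹⁹)(409)(0.0655) ≈ 4.29×10⁻¹⁸ J.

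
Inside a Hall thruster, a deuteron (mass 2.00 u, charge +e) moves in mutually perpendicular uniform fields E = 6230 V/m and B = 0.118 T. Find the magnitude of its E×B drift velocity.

The steady drift has the magnetic force balancing the electric force, so v_d = E/B.
v_d = 6230/0.118 = 5.28×10⁴ m/s.

v_d ≈ 5.28×10⁴ m/s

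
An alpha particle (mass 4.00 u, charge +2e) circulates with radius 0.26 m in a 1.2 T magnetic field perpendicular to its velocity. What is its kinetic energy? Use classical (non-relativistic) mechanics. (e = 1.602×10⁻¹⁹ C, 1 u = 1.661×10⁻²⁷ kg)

v = |q|Br/m, then KE = ½mv² = (qBr)²/(2m).
v = (3.204×10⁻¹⁹)(1.2)(0.26)/6.644×10⁻²⁷ ≈ 1.505×10⁷ m/s.
KE = ½(6.644×10⁻²⁷)(1.505×10⁷)² ≈ 7.5×10⁻¹³ J = 4.7×10⁶ eV.

KE ≈ 4.7×10⁶ eV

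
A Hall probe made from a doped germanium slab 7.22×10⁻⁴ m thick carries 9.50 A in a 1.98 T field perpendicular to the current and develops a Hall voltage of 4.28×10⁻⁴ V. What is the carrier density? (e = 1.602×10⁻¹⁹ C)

n ≈ 3.80×10²⁶ m⁻³

From V_H = IB/(n e t), n = IB/(V_H e t).
n = (9.50)(1.98)/((4.28×10⁻⁴)(1.602×10⁻¹⁹)(7.22×10⁻⁴)) ≈ 3.80×10²⁶ m⁻³.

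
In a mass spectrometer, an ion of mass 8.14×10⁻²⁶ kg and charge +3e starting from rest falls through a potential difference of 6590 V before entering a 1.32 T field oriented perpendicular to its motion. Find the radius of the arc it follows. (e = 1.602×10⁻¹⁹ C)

Acceleration: |q|V = ½mv² ⇒ v = √(2|q|V/m) = √(2·4.806×10⁻¹⁹·6590/8.14×10⁻²⁶) ≈ 2.790×10⁵ m/s.
In the field: r = mv/(|q|B) = (8.14×10⁻²⁶)(2.790×10⁵)/((4.806×10⁻¹⁹)(1.32)) ≈ 0.0358 m.

r ≈ 0.0358 m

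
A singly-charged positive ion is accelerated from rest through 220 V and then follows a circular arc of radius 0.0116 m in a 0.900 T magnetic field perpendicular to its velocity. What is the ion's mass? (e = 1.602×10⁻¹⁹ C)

Combine |q|V = ½mv² and r = mv/(|q|B): eliminate v to get m = qB²r²/(2V).
m = (1.602×10⁻¹⁹)(0.900)²(0.0116)²/(2·220) ≈ 3.97×10⁻²⁶ kg.

m ≈ 3.97×10⁻²⁶ kg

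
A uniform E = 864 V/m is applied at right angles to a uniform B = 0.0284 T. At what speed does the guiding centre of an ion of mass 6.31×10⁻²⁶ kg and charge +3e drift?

v_d ≈ 3.04×10⁴ m/s

The E×B drift speed is v_d = E/B.
v_d = 864/0.0284 = 3.04×10⁴ m/s.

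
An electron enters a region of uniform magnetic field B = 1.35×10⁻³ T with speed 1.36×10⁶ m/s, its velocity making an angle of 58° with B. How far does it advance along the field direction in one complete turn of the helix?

p ≈ 0.0191 m

v∥ = v cosθ = 1.36×10⁶·cos58° ≈ 7.207×10⁵ m/s.
T = 2πm/(|q|B) = 2π(9.109×10⁻³¹)/((1.602×10⁻¹⁹)(1.35×10⁻³)) ≈ 2.646×10⁻⁸ s.
pitch = v∥ T = (7.207×10⁵)(2.646×10⁻⁸) ≈ 0.0191 m.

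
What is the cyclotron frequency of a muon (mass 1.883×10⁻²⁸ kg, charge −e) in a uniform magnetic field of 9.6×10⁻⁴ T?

f ≈ 1.3×10⁵ Hz

f = |q|B/(2πm).
f = (1.602×10⁻¹⁹)(9.6×10⁻⁴)/(2π·1.883×10⁻²⁸) ≈ 1.3×10⁵ Hz.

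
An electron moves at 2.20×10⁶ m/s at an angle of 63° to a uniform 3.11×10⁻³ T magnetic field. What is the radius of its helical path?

r ≈ 3.58×10⁻³ m

v⊥ = v sinθ = 2.20×10⁶·sin63° ≈ 1.960×10⁶ m/s.
r = m v⊥/(|q|B) = (9.109×10⁻³¹)(1.960×10⁶)/((1.602×10⁻¹⁹)(3.11×10⁻³)) ≈ 3.58×10⁻³ m.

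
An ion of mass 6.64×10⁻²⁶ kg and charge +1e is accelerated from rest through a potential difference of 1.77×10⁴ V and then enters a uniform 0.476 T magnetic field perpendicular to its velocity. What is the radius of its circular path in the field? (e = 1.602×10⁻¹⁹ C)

Acceleration: |q|V = ½mv² ⇒ v = √(2|q|V/m) = √(2·1.602×10⁻¹⁹·1.77×10⁴/6.64×10⁻²⁶) ≈ 2.922×10⁵ m/s.
In the field: r = mv/(|q|B) = (6.64×10⁻²⁶)(2.922×10⁵)/((1.602×10⁻¹⁹)(0.476)) ≈ 0.254 m.

r ≈ 0.254 m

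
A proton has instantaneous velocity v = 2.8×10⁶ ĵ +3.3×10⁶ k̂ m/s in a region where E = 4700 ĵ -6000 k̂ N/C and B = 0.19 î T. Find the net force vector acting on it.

F ≈ (0, 1.01×10⁻¹³, -8.62×10⁻¹⁴) N

v×B = (0, 6.27×10⁵, -5.32×10⁵) N/C.
E + v×B = (0, 6.32×10⁵, -5.38×10⁵) N/C.
F = q(E + v×B) = (1.602×10⁻¹⁹ C)·(0, 6.32×10⁵, -5.38×10⁵) = (0, 1.01×10⁻¹³, -8.62×10⁻¹⁴) N.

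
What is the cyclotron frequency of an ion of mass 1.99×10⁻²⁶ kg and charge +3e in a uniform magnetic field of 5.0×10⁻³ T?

f = |q|B/(2πm).
f = (4.806×10⁻¹⁹)(5.0×10⁻³)/(2π·1.99×10⁻²⁶) ≈ 1.9×10⁴ Hz.

f ≈ 1.9×10⁴ Hz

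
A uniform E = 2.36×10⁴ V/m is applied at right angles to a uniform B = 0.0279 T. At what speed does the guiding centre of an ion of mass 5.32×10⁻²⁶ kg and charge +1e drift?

v_d ≈ 8.46×10⁵ m/s

The E×B drift speed is v_d = E/B.
v_d = 2.36×10⁴/0.0279 = 8.46×10⁵ m/s.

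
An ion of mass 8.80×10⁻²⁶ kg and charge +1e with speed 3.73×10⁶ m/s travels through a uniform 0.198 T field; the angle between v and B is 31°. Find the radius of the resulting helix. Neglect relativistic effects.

v⊥ = v sinθ = 3.73×10⁶·sin31° ≈ 1.921×10⁶ m/s.
r = m v⊥/(|q|B) = (8.80×10⁻²⁶)(1.921×10⁶)/((1.602×10⁻¹⁹)(0.198)) ≈ 5.33 m.

r ≈ 5.33 m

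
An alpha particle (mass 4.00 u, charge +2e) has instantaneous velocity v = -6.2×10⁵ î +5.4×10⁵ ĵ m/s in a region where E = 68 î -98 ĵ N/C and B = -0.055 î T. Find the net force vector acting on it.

F ≈ (2.18×10⁻¹⁷, -3.14×10⁻¹⁷, 9.52×10⁻¹⁵) N

v×B = (0, 0, 2.97×10⁴) N/C.
E + v×B = (68.0, -98.0, 2.97×10⁴) N/C.
F = q(E + v×B) = (3.204×10⁻¹⁹ C)·(68.0, -98.0, 2.97×10⁴) = (2.18×10⁻¹⁷, -3.14×10⁻¹⁷, 9.52×10⁻¹⁵) N.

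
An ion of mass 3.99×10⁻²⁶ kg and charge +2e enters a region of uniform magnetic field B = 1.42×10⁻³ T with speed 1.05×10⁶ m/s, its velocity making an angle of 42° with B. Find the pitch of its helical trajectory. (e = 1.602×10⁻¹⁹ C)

p ≈ 430 m

v∥ = v cosθ = 1.05×10⁶·cos42° ≈ 7.803×10⁵ m/s.
T = 2πm/(|q|B) = 2π(3.99×10⁻²⁶)/((3.204×10⁻¹⁹)(1.42×10⁻³)) ≈ 5.510×10⁻⁴ s.
pitch = v∥ T = (7.803×10⁵)(5.510×10⁻⁴) ≈ 430 m.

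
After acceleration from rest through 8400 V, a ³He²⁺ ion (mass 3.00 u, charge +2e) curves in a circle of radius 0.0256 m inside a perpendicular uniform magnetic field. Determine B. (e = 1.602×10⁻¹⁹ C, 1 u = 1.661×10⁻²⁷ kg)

B ≈ 0.631 T

v = √(2|q|V/m) = √(2·3.204×10⁻¹⁹·8400/4.983×10⁻²⁷) ≈ 1.039×10⁶ m/s.
B = mv/(|q|r) = (4.983×10⁻²⁷)(1.039×10⁶)/((3.204×10⁻¹⁹)(0.0256)) ≈ 0.631 T.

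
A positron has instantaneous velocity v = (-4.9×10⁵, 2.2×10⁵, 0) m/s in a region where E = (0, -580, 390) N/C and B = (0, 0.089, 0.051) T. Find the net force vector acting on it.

F ≈ (1.80×10⁻¹⁵, 3.91×10⁻¹⁵, -6.92×10⁻¹⁵) N

v×B = (1.12×10⁴, 2.50×10⁴, -4.36×10⁴) N/C.
E + v×B = (1.12×10⁴, 2.44×10⁴, -4.32×10⁴) N/C.
F = q(E + v×B) = (1.602×10⁻¹⁹ C)·(1.12×10⁴, 2.44×10⁴, -4.32×10⁴) = (1.80×10⁻¹⁵, 3.91×10⁻¹⁵, -6.92×10⁻¹⁵) N.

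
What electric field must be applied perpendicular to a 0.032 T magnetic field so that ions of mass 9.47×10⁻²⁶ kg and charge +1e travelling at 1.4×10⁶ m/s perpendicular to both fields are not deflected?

E = 4.5×10⁴ V/m

For straight-line motion qE = qvB, so E = vB.
E = 1.4×10⁶ × 0.032 = 4.5×10⁴ V/m.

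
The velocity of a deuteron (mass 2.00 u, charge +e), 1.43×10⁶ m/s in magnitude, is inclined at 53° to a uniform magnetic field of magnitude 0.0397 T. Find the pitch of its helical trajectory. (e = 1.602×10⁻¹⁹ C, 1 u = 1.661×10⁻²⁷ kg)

v∥ = v cosθ = 1.43×10⁶·cos53° ≈ 8.606×10⁵ m/s.
T = 2πm/(|q|B) = 2π(3.322×10⁻²⁷)/((1.602×10⁻¹⁹)(0.0397)) ≈ 3.282×10⁻⁶ s.
pitch = v∥ T = (8.606×10⁵)(3.282×10⁻⁶) ≈ 2.82 m.

p ≈ 2.82 m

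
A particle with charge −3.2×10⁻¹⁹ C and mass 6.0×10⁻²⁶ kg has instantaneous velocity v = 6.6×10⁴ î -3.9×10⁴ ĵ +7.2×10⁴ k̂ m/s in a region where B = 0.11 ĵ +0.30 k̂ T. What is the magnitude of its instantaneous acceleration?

v×B = (-1.96×10⁴, -1.98×10⁴, 7260) N/C.
F = q v×B = (−3.2×10⁻¹⁹ C)·(-1.96×10⁴, -1.98×10⁴, 7260) = (6.28×10⁻¹⁵, 6.34×10⁻¹⁵, -2.32×10⁻¹⁵) N.
|a| = |F|/m = 9.217×10⁻¹⁵/6.0×10⁻²⁶ ≈ 1.54×10¹¹ m/s².

|a| ≈ 1.54×10¹¹ m/s²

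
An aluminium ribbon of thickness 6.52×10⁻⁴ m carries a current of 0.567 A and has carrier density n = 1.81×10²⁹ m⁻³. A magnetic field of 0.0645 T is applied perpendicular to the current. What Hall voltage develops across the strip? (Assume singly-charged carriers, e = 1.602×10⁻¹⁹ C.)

V_H = IB/(n e t).
V_H = (0.567)(0.0645)/((1.81×10²⁹)(1.602×10⁻¹⁹)(6.52×10⁻⁴)) ≈ 1.93×10⁻⁹ V.

V_H ≈ 1.93×10⁻⁹ V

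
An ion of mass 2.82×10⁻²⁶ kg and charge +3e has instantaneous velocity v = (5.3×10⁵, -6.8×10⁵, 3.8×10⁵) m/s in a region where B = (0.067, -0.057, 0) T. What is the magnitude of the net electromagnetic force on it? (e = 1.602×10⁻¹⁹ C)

v×B = (2.17×10⁴, 2.55×10⁴, 1.54×10⁴) N/C.
F = q v×B = (4.806×10⁻¹⁹ C)·(2.17×10⁴, 2.55×10⁴, 1.54×10⁴) = (1.04×10⁻¹⁴, 1.22×10⁻¹⁴, 7.38×10⁻¹⁵) N.
|F| = 1.77×10⁻¹⁴ N.

|F| ≈ 1.77×10⁻¹⁴ N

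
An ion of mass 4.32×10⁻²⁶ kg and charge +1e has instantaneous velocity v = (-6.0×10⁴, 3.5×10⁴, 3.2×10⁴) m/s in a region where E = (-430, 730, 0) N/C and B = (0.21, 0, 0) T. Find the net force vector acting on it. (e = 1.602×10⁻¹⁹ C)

F ≈ (-6.89×10⁻¹⁷, 1.19×10⁻¹⁵, -1.18×10⁻¹⁵) N

v×B = (0, 6720, -7350) N/C.
E + v×B = (-430, 7450, -7350) N/C.
F = q(E + v×B) = (1.602×10⁻¹⁹ C)·(-430, 7450, -7350) = (-6.89×10⁻¹⁷, 1.19×10⁻¹⁵, -1.18×10⁻¹⁵) N.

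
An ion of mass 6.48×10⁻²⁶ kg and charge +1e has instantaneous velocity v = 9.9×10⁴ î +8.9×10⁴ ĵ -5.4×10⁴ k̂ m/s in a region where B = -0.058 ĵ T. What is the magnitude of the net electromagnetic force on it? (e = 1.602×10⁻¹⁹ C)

v×B = (-3130, 0, -5740) N/C.
F = q v×B = (1.602×10⁻¹⁹ C)·(-3130, 0, -5740) = (-5.02×10⁻¹⁶, 0, -9.20×10⁻¹⁶) N.
|F| = 1.05×10⁻¹⁵ N.

|F| ≈ 1.05×10⁻¹⁵ N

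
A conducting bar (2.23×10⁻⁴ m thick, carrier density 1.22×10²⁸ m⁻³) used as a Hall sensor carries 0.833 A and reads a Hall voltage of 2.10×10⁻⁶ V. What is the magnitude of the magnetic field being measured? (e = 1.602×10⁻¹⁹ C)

B ≈ 1.10 T

From V_H = IB/(n e t), B = V_H n e t / I.
B = (2.10×10⁻⁶)(1.22×10²⁸)(1.602×10⁻¹⁹)(2.23×10⁻⁴)/0.833 ≈ 1.10 T.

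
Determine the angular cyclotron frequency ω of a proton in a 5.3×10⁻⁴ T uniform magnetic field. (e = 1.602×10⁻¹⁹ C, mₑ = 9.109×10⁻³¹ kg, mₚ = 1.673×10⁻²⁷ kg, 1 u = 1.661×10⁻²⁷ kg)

ω = |q|B/m.
ω = (1.602×10⁻¹⁹)(5.3×10⁻⁴)/1.673×10⁻²⁷ ≈ 5.1×10⁴ rad/s.

ω ≈ 5.1×10⁴ rad/s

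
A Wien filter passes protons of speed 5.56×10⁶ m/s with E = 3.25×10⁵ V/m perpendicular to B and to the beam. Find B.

Balance of forces in the selector: qE = qvB ⇒ B = E/v.
B = 3.25×10⁵/5.56×10⁶ = 0.0585 T.

B = 0.0585 T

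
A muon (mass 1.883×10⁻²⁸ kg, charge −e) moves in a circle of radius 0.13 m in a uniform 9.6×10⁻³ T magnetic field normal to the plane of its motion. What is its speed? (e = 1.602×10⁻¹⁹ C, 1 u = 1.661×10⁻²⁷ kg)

v ≈ 1.1×10⁶ m/s

From |q|vB = mv²/r, v = |q|Br/m.
v = (1.602×10⁻¹⁹)(9.6×10⁻³)(0.13)/1.883×10⁻²⁸ ≈ 1.1×10⁶ m/s.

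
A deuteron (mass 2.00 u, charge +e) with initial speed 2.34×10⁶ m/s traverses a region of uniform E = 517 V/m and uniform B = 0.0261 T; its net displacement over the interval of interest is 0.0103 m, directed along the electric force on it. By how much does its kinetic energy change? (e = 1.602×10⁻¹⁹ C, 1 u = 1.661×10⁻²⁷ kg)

The magnetic force is always ⟂ v and does no work; only the electric force changes KE.
ΔKE = F_E · d = |q|E d = (1.602×10⁻¹⁹)(517)(0.0103) ≈ 8.53×10⁻¹⁹ J.

ΔKE ≈ 8.53×10⁻¹⁹ J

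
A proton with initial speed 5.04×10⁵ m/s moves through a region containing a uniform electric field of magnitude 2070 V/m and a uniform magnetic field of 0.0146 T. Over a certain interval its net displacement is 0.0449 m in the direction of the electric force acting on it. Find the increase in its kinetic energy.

The magnetic force is always ⟂ v and does no work; only the electric force changes KE.
ΔKE = F_E · d = |q|E d = (1.602×10⁻¹⁹)(2070)(0.0449) ≈ 1.49×10⁻¹⁷ J.

ΔKE ≈ 1.49×10⁻¹⁷ J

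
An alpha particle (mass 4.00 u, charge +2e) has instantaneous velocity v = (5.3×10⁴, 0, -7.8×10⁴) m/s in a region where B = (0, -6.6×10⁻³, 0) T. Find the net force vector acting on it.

F ≈ (-1.65×10⁻¹⁶, 0, -1.12×10⁻¹⁶) N

v×B = (-515, 0, -350) N/C.
F = q v×B = (3.204×10⁻¹⁹ C)·(-515, 0, -350) = (-1.65×10⁻¹⁶, 0, -1.12×10⁻¹⁶) N.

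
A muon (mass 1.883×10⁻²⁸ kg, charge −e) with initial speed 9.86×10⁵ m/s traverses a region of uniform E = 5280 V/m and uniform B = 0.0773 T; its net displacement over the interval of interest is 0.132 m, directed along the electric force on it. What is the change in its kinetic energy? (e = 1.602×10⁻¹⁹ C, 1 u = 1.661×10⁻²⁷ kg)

The magnetic force is always ⟂ v and does no work; only the electric force changes KE.
ΔKE = F_E · d = |q|E d = (1.602×10⁻¹⁹)(5280)(0.132) ≈ 1.12×10⁻¹⁶ J.

ΔKE ≈ 1.12×10⁻¹⁶ J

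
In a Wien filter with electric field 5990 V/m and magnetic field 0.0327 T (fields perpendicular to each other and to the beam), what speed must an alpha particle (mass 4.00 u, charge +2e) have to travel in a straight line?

v = 1.83×10⁵ m/s

Straight-line motion ⇒ electric and magnetic forces cancel, so E = vB.
v = E/B = 5990/0.0327 = 1.83×10⁵ m/s.
The result is independent of the particle's charge and mass.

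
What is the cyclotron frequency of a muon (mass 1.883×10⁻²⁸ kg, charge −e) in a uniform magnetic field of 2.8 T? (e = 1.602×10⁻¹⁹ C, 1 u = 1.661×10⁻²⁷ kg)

f = |q|B/(2πm).
f = (1.602×10⁻¹⁹)(2.8)/(2π·1.883×10⁻²⁸) ≈ 3.8×10⁸ Hz.

f ≈ 3.8×10⁸ Hz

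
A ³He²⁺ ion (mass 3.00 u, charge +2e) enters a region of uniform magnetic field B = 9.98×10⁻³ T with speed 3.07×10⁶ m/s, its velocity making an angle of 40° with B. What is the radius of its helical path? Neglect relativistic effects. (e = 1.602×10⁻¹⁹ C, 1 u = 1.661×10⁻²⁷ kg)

v⊥ = v sinθ = 3.07×10⁶·sin40° ≈ 1.973×10⁶ m/s.
r = m v⊥/(|q|B) = (4.983×10⁻²⁷)(1.973×10⁶)/((3.204×10⁻¹⁹)(9.98×10⁻³)) ≈ 3.08 m.

r ≈ 3.08 m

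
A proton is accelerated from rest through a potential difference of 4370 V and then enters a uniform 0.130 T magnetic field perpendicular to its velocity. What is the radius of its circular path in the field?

Acceleration: |q|V = ½mv² ⇒ v = √(2|q|V/m) = √(2·1.602×10⁻¹⁹·4370/1.673×10⁻²⁷) ≈ 9.148×10⁵ m/s.
In the field: r = mv/(|q|B) = (1.673×10⁻²⁷)(9.148×10⁵)/((1.602×10⁻¹⁹)(0.130)) ≈ 0.0735 m.

r ≈ 0.0735 m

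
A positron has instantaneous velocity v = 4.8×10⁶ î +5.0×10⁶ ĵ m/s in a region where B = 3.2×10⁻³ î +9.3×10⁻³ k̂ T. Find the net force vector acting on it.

F ≈ (7.45×10⁻¹⁵, -7.15×10⁻¹⁵, -2.56×10⁻¹⁵) N

v×B = (4.65×10⁴, -4.46×10⁴, -1.60×10⁴) N/C.
F = q v×B = (1.602×10⁻¹⁹ C)·(4.65×10⁴, -4.46×10⁴, -1.60×10⁴) = (7.45×10⁻¹⁵, -7.15×10⁻¹⁵, -2.56×10⁻¹⁵) N.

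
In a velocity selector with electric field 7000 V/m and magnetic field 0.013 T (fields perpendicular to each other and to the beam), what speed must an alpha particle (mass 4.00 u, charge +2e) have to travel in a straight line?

Zero net Lorentz force requires |qE| = |q v×B|, i.e. E = vB.
v = E/B = 7000/0.013 = 5.4×10⁵ m/s.

v = 5.4×10⁵ m/s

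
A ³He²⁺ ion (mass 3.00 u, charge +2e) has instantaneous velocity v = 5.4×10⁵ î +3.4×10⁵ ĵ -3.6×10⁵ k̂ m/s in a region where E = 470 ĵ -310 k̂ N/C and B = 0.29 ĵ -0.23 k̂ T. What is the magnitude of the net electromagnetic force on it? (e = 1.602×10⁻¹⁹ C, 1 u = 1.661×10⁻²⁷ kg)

|F| ≈ 6.46×10⁻¹⁴ N

v×B = (2.62×10⁴, 1.24×10⁵, 1.57×10⁵) N/C.
E + v×B = (2.62×10⁴, 1.25×10⁵, 1.56×10⁵) N/C.
F = q(E + v×B) = (3.204×10⁻¹⁹ C)·(2.62×10⁴, 1.25×10⁵, 1.56×10⁵) = (8.39×10⁻¹⁵, 3.99×10⁻¹⁴, 5.01×10⁻¹⁴) N.
|F| = 6.46×10⁻¹⁴ N.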